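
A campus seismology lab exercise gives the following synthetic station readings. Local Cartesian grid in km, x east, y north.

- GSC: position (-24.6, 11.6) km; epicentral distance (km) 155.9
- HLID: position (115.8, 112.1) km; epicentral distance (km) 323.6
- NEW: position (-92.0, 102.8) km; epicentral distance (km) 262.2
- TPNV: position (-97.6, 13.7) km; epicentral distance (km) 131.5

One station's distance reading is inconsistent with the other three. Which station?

NEW

Solve using three stations at a time. Using GSC, HLID, TPNV (subtract circle equations pairwise → linear system) gives (x, y) ≈ (-112.9, -116.8).
Distances from that point to each station vs reported:
  GSC: calculated 155.8 vs reported 155.9 → residual 0.1 km
  HLID: calculated 323.6 vs reported 323.6 → residual 0.0 km
  NEW: calculated 220.6 vs reported 262.2 → residual 41.6 km
  TPNV: calculated 131.4 vs reported 131.5 → residual 0.1 km
GSC, HLID, TPNV are mutually consistent (residuals ≈ 0); NEW is off by 41.6 km.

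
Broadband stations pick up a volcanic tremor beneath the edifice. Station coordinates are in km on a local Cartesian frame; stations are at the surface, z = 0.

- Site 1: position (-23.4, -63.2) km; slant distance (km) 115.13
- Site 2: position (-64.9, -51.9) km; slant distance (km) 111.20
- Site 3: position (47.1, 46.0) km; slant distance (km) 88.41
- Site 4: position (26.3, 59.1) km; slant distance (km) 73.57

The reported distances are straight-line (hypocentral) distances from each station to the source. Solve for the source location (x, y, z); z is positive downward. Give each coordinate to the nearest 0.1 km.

Each station gives a sphere (x−x_i)² + (y−y_i)² + z² = d_i² (stations at z=0).
Subtracting the Site 1 sphere from Site 2 and Site 3: z² cancels, leaving linear equations in x and y:
-83.0 x + 22.6 y = 3253.30
141.0 x + 218.4 y = 5231.20
Solving: x ≈ -27.789, y ≈ 41.893 km (keep extra digits for the depth step; rounded: -27.8, 41.9).
Then from the Site 1 sphere: z² = 115.13² − (x + 23.4)² − (y + 63.2)² with x = -27.789, y = 41.893, so z ≈ 46.809 ≈ 46.8 km.
Check against Site 4 (with the unrounded solution): distance 73.57 ≈ 73.57 km. ✓

(-27.8, 41.9, 46.8)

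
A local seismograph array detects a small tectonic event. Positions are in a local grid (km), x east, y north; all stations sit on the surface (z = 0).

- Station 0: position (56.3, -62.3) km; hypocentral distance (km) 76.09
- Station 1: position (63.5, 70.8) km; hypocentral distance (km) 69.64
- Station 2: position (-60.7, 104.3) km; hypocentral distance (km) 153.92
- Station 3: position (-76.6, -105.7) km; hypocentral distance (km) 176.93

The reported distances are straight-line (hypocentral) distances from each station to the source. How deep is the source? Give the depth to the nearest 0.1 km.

z ≈ 29.1 km

Each station gives a sphere (x−x_i)² + (y−y_i)² + z² = d_i² (stations at z=0).
Subtracting the Station 0 sphere from Station 1 and Station 2: z² cancels, leaving linear equations in x and y:
14.4 x + 266.2 y = 2933.87
-234.0 x + 333.2 y = -10389.68
Solving: x ≈ 55.796, y ≈ 8.003 km (keep extra digits for the depth step; rounded: 55.8, 8.0).
Then from the Station 0 sphere: z² = 76.09² − (x − 56.3)² − (y + 62.3)² with x = 55.796, y = 8.003, so z ≈ 29.102 ≈ 29.1 km.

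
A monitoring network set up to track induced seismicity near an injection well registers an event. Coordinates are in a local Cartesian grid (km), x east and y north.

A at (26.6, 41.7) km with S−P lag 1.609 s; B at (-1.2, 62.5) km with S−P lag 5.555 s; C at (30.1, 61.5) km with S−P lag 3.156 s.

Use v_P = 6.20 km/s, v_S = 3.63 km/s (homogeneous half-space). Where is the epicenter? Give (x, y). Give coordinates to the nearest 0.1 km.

x ≈ 39.2 km, y ≈ 35.4 km

Distance from S−P lag: d = Δt · v_P v_S / (v_P − v_S) = Δt · (6.20·3.63)/(6.20−3.63) ≈ 8.7572·Δt.
So d_A = 14.09, d_B = 48.65, d_C = 27.64 km.
Circle about each station: (x − 26.6)² + (y − 41.7)² = 14.09²; (x + 1.2)² + (y − 62.5)² = 48.65²; (x − 30.1)² + (y − 61.5)² = 27.64².
Subtracting pairs of circle equations eliminates x²+y² and gives linear equations (the radical axes):
-55.6 x + 41.6 y = -707.05
7.0 x + 39.6 y = 1676.37
Solving the 2×2 system: x ≈ 39.2, y ≈ 35.4 km.
Check against A (with the unrounded x, y): √((x − 26.6)²+(y − 41.7)²) = 14.09 ≈ 14.09 km. ✓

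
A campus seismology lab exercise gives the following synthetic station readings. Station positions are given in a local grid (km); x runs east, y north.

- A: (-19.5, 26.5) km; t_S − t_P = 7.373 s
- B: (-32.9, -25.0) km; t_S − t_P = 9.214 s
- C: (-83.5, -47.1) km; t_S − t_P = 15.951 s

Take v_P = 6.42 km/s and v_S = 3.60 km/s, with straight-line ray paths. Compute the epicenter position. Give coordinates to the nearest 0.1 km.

Distance from S−P lag: d = Δt · v_P v_S / (v_P − v_S) = Δt · (6.42·3.60)/(6.42−3.60) ≈ 8.1957·Δt.
So d_A = 60.43, d_B = 75.52, d_C = 130.73 km.
Circle about each station: (x + 19.5)² + (y − 26.5)² = 60.43²; (x + 32.9)² + (y + 25.0)² = 75.52²; (x + 83.5)² + (y + 47.1)² = 130.73².
Subtracting pairs of circle equations eliminates x²+y² and gives linear equations (the radical axes):
-26.8 x − 103.0 y = -1426.58
-128.0 x − 147.2 y = -5330.39
Solving the 2×2 system: x ≈ 36.7, y ≈ 4.3 km.
Check against A (with the unrounded x, y): √((x + 19.5)²+(y − 26.5)²) = 60.42 ≈ 60.43 km. ✓

(36.7, 4.3)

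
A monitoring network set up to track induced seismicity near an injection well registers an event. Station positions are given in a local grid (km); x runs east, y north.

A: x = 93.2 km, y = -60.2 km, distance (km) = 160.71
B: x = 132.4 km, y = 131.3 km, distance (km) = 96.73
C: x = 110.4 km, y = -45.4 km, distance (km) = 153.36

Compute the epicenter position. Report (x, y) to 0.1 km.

43.7 km east, 92.7 km north

Circle about each station: (x − 93.2)² + (y + 60.2)² = 160.71²; (x − 132.4)² + (y − 131.3)² = 96.73²; (x − 110.4)² + (y + 45.4)² = 153.36².
Subtracting the A equation from the B and C equations removes the quadratic terms:
78.4 x + 383.0 y = 38930.18
34.4 x + 29.6 y = 4247.45
Solving the 2×2 system: x ≈ 43.7, y ≈ 92.7 km.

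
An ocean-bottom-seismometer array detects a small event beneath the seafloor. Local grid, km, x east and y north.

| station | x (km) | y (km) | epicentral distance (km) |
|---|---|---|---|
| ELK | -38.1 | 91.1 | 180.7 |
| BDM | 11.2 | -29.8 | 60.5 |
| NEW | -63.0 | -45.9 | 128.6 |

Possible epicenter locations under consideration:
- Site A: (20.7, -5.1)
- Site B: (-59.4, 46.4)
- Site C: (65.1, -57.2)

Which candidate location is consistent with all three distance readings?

For each candidate, compare |candidate − station| to the reported distance:
Site A: residuals ELK 68.0, BDM 34.0, NEW 35.5 → max 68.0 km
Site B: residuals ELK 131.2, BDM 43.4, NEW 36.2 → max 131.2 km
Site C: residuals ELK 0.0, BDM 0.0, NEW 0.0 → max 0.0 km
Only Site C has all residuals ≈ 0.

Site C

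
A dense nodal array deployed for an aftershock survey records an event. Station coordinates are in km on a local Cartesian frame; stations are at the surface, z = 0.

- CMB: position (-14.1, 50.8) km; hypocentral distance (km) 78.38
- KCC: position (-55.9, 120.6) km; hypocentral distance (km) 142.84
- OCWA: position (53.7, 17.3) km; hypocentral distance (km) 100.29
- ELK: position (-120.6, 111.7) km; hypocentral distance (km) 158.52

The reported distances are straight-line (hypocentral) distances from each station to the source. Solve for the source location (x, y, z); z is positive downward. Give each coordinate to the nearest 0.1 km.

Each station gives a sphere (x−x_i)² + (y−y_i)² + z² = d_i² (stations at z=0).
Subtracting the CMB sphere from KCC and OCWA: z² cancels, leaving linear equations in x and y:
-83.6 x + 139.6 y = 629.88
135.6 x − 67.0 y = -3511.13
Solving: x ≈ -33.608, y ≈ -15.615 km (keep extra digits for the depth step; rounded: -33.6, -15.6).
Then from the CMB sphere: z² = 78.38² − (x + 14.1)² − (y − 50.8)² with x = -33.608, y = -15.615, so z ≈ 36.768 ≈ 36.8 km.

(-33.6, -15.6, 36.8)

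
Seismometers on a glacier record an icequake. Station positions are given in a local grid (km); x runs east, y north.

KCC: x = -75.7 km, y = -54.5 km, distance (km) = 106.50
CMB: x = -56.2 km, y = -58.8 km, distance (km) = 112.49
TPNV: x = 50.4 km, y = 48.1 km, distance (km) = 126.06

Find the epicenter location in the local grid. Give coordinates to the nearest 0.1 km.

x ≈ -75.6 km, y ≈ 52.0 km

Circle about each station: (x + 75.7)² + (y + 54.5)² = 106.50²; (x + 56.2)² + (y + 58.8)² = 112.49²; (x − 50.4)² + (y − 48.1)² = 126.06².
Subtracting pairs of circle equations eliminates x²+y² and gives linear equations (the radical axes):
39.0 x − 8.6 y = -3396.61
252.2 x + 205.2 y = -8395.84
Solving the 2×2 system: x ≈ -75.6, y ≈ 52.0 km.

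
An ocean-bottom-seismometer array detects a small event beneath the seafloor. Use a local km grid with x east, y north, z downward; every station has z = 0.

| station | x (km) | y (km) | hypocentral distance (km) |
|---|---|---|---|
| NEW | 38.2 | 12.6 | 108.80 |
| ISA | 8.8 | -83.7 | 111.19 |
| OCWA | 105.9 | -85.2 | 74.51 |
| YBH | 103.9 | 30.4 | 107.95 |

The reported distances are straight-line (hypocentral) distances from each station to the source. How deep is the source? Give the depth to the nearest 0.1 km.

66.4 km

Each station gives a sphere (x−x_i)² + (y−y_i)² + z² = d_i² (stations at z=0).
Subtracting the NEW sphere from ISA and OCWA: z² cancels, leaving linear equations in x and y:
-58.8 x − 192.6 y = 4939.35
135.4 x − 195.6 y = 23141.55
Solving: x ≈ 92.895, y ≈ -54.006 km (keep extra digits for the depth step; rounded: 92.9, -54.0).
Then from the NEW sphere: z² = 108.80² − (x − 38.2)² − (y − 12.6)² with x = 92.895, y = -54.006, so z ≈ 66.404 ≈ 66.4 km.
Check against YBH (with the unrounded solution): distance 107.96 ≈ 107.95 km. ✓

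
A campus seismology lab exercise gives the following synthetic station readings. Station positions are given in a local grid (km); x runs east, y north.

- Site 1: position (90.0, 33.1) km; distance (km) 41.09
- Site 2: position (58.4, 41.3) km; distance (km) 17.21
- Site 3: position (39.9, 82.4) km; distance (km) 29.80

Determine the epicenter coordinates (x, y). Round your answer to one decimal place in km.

x ≈ 57.7 km, y ≈ 58.5 km

Circle about each station: (x − 90.0)² + (y − 33.1)² = 41.09²; (x − 58.4)² + (y − 41.3)² = 17.21²; (x − 39.9)² + (y − 82.4)² = 29.80².
Subtracting pairs of circle equations eliminates x²+y² and gives linear equations (the radical axes):
-63.2 x + 16.4 y = -2687.16
-100.2 x + 98.6 y = -13.49
Solving the 2×2 system: x ≈ 57.7, y ≈ 58.5 km.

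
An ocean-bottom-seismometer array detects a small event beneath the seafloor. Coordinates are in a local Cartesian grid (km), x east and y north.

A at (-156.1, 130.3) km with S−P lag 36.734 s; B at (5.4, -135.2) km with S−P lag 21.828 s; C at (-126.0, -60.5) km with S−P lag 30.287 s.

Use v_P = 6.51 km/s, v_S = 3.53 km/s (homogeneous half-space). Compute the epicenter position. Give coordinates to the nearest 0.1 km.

x ≈ 98.1 km, y ≈ 5.3 km

Distance from S−P lag: d = Δt · v_P v_S / (v_P − v_S) = Δt · (6.51·3.53)/(6.51−3.53) ≈ 7.7115·Δt.
So d_A = 283.27, d_B = 168.33, d_C = 233.56 km.
Circle about each station: (x + 156.1)² + (y − 130.3)² = 283.27²; (x − 5.4)² + (y + 135.2)² = 168.33²; (x + 126.0)² + (y + 60.5)² = 233.56².
Subtracting the A equation from the B and C equations removes the quadratic terms:
323.0 x − 531.0 y = 28869.80
60.2 x − 381.6 y = 3882.57
Solving the 2×2 system: x ≈ 98.1, y ≈ 5.3 km.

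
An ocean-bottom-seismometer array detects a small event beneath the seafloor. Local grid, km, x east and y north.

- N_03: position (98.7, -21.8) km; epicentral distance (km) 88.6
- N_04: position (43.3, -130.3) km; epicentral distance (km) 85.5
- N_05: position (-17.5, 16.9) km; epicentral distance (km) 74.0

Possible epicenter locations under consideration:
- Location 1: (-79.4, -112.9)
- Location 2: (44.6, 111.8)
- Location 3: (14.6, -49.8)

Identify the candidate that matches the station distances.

For each candidate, compare |candidate − station| to the reported distance:
Location 1: residuals N_03 111.4, N_04 38.4, N_05 69.8 → max 111.4 km
Location 2: residuals N_03 55.5, N_04 156.6, N_05 39.4 → max 156.6 km
Location 3: residuals N_03 0.0, N_04 0.0, N_05 0.0 → max 0.0 km
Only Location 3 has all residuals ≈ 0.

Location 3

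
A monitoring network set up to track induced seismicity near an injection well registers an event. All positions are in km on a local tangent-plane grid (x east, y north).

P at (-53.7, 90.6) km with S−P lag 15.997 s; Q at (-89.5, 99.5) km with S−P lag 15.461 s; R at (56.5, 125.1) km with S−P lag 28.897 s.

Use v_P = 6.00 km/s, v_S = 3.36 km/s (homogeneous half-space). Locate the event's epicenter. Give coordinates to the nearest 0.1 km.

Distance from S−P lag: d = Δt · v_P v_S / (v_P − v_S) = Δt · (6.00·3.36)/(6.00−3.36) ≈ 7.6364·Δt.
So d_P = 122.16, d_Q = 118.07, d_R = 220.67 km.
Circle about each station: (x + 53.7)² + (y − 90.6)² = 122.16²; (x + 89.5)² + (y − 99.5)² = 118.07²; (x − 56.5)² + (y − 125.1)² = 220.67².
Subtracting the P equation from the Q and R equations removes the quadratic terms:
-71.6 x + 17.8 y = 7800.99
220.4 x + 69.0 y = -26021.97
Solving the 2×2 system: x ≈ -113.0, y ≈ -16.2 km.
Check against P (with the unrounded x, y): √((x + 53.7)²+(y − 90.6)²) = 122.18 ≈ 122.16 km. ✓

x ≈ -113.0 km, y ≈ -16.2 km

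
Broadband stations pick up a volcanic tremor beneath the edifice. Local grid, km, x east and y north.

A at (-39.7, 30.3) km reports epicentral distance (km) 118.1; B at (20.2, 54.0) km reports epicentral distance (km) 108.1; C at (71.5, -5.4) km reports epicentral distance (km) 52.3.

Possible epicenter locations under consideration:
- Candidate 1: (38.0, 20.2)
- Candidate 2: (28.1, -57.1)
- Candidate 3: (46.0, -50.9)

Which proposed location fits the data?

For each candidate, compare |candidate − station| to the reported distance:
Candidate 1: residuals A 39.7, B 69.9, C 10.1 → max 69.9 km
Candidate 2: residuals A 7.5, B 3.3, C 15.2 → max 15.2 km
Candidate 3: residuals A 0.0, B 0.1, C 0.1 → max 0.1 km
Only Candidate 3 has all residuals ≈ 0.

Candidate 3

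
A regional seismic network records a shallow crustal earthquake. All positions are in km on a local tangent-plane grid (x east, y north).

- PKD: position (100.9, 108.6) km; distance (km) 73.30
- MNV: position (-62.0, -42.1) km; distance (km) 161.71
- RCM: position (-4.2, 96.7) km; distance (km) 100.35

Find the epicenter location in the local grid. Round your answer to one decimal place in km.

Circle about each station: (x − 100.9)² + (y − 108.6)² = 73.30²; (x + 62.0)² + (y + 42.1)² = 161.71²; (x + 4.2)² + (y − 96.7)² = 100.35².
Subtracting pairs of circle equations eliminates x²+y² and gives linear equations (the radical axes):
-325.8 x − 301.4 y = -37135.59
-210.2 x − 23.8 y = -17303.47
Solving the 2×2 system: x ≈ 77.9, y ≈ 39.0 km.
Check against PKD (with the unrounded x, y): √((x − 100.9)²+(y − 108.6)²) = 73.30 ≈ 73.30 km. ✓

77.9 km east, 39.0 km north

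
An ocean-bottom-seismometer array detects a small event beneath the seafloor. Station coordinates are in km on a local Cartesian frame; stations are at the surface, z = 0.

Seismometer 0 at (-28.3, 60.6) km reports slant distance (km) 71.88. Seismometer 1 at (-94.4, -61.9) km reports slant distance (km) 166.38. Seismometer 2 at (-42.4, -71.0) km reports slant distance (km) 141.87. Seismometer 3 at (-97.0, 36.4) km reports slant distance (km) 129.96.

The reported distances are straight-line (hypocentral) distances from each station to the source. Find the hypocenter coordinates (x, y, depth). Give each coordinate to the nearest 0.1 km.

(23.8, 45.3, 47.1)

Each station gives a sphere (x−x_i)² + (y−y_i)² + z² = d_i² (stations at z=0).
Subtracting the Seismometer 0 sphere from Seismometer 1 and Seismometer 2: z² cancels, leaving linear equations in x and y:
-132.2 x − 245.0 y = -14245.85
-28.2 x − 263.2 y = -12594.85
Solving: x ≈ 23.803, y ≈ 45.302 km (keep extra digits for the depth step; rounded: 23.8, 45.3).
Then from the Seismometer 0 sphere: z² = 71.88² − (x + 28.3)² − (y − 60.6)² with x = 23.803, y = 45.302, so z ≈ 47.095 ≈ 47.1 km.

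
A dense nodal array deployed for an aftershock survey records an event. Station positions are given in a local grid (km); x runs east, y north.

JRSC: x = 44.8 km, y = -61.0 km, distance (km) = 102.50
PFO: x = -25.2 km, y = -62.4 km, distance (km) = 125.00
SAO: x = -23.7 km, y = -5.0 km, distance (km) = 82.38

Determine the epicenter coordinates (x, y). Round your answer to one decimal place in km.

Circle about each station: (x − 44.8)² + (y + 61.0)² = 102.50²; (x + 25.2)² + (y + 62.4)² = 125.00²; (x + 23.7)² + (y + 5.0)² = 82.38².
Subtracting the JRSC equation from the PFO and SAO equations removes the quadratic terms:
-140.0 x − 2.8 y = -6317.99
-137.0 x + 112.0 y = -1421.56
Solving the 2×2 system: x ≈ 44.3, y ≈ 41.5 km.

x ≈ 44.3 km, y ≈ 41.5 km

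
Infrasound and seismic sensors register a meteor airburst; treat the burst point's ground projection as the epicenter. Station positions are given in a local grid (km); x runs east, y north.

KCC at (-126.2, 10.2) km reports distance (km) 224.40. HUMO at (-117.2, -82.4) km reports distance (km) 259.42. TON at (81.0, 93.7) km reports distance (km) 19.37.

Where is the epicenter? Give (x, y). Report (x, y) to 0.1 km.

Circle about each station: (x + 126.2)² + (y − 10.2)² = 224.40²; (x + 117.2)² + (y + 82.4)² = 259.42²; (x − 81.0)² + (y − 93.7)² = 19.37².
Subtracting the KCC equation from the HUMO and TON equations removes the quadratic terms:
18.0 x − 185.2 y = -12448.26
414.4 x + 167.0 y = 49290.37
Solving the 2×2 system: x ≈ 88.4, y ≈ 75.8 km.

x ≈ 88.4 km, y ≈ 75.8 km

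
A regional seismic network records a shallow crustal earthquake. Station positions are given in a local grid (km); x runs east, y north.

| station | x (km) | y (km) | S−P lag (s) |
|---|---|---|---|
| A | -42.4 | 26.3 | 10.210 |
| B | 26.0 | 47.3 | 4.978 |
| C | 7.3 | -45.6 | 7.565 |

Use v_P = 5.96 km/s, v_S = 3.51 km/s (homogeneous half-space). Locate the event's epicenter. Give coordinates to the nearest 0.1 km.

42.9 km east, 8.3 km north

Distance from S−P lag: d = Δt · v_P v_S / (v_P − v_S) = Δt · (5.96·3.51)/(5.96−3.51) ≈ 8.5386·Δt.
So d_A = 87.18, d_B = 42.51, d_C = 64.59 km.
Circle about each station: (x + 42.4)² + (y − 26.3)² = 87.18²; (x − 26.0)² + (y − 47.3)² = 42.51²; (x − 7.3)² + (y + 45.6)² = 64.59².
Subtracting pairs of circle equations eliminates x²+y² and gives linear equations (the radical axes):
136.8 x + 42.0 y = 6217.09
99.4 x − 143.8 y = 3071.68
Solving the 2×2 system: x ≈ 42.9, y ≈ 8.3 km.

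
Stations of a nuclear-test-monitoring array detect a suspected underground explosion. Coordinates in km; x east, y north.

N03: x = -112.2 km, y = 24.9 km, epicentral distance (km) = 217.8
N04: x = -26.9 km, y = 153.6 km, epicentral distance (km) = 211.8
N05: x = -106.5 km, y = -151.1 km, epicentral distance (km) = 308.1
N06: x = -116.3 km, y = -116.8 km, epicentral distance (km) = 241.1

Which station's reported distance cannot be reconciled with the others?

N05

Solve using three stations at a time. Using N03, N04, N06 (subtract circle equations pairwise → linear system) gives (x, y) ≈ (102.1, -14.5).
Distances from that point to each station vs reported:
  N03: calculated 217.9 vs reported 217.8 → residual 0.1 km
  N04: calculated 211.9 vs reported 211.8 → residual 0.1 km
  N05: calculated 249.3 vs reported 308.1 → residual 58.8 km
  N06: calculated 241.1 vs reported 241.1 → residual 0.0 km
N03, N04, N06 are mutually consistent (residuals ≈ 0); N05 is off by 58.8 km.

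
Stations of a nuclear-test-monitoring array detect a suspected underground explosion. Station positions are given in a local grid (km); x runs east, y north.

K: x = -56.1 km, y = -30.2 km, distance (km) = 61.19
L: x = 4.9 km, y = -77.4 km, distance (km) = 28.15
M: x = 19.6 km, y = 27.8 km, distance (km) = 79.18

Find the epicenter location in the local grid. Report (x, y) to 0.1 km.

x ≈ 2.0 km, y ≈ -49.4 km

Circle about each station: (x + 56.1)² + (y + 30.2)² = 61.19²; (x − 4.9)² + (y + 77.4)² = 28.15²; (x − 19.6)² + (y − 27.8)² = 79.18².
Subtracting the K equation from the L and M equations removes the quadratic terms:
122.0 x − 94.4 y = 4907.31
151.4 x + 116.0 y = -5427.51
Solving the 2×2 system: x ≈ 2.0, y ≈ -49.4 km.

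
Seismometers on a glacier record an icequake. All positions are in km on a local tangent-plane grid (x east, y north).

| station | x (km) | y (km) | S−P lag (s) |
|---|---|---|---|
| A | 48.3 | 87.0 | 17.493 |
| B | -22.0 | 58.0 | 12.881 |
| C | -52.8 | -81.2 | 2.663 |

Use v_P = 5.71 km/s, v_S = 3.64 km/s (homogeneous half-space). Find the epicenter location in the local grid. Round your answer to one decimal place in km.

Distance from S−P lag: d = Δt · v_P v_S / (v_P − v_S) = Δt · (5.71·3.64)/(5.71−3.64) ≈ 10.0408·Δt.
So d_A = 175.64, d_B = 129.34, d_C = 26.74 km.
Circle about each station: (x − 48.3)² + (y − 87.0)² = 175.64²; (x + 22.0)² + (y − 58.0)² = 129.34²; (x + 52.8)² + (y + 81.2)² = 26.74².
Subtracting the A equation from the B and C equations removes the quadratic terms:
-140.6 x − 58.0 y = 8066.68
-202.2 x − 336.4 y = 29613.77
Solving the 2×2 system: x ≈ -28.0, y ≈ -71.2 km.
Check against A (with the unrounded x, y): √((x − 48.3)²+(y − 87.0)²) = 175.64 ≈ 175.64 km. ✓

-28.0 km east, -71.2 km north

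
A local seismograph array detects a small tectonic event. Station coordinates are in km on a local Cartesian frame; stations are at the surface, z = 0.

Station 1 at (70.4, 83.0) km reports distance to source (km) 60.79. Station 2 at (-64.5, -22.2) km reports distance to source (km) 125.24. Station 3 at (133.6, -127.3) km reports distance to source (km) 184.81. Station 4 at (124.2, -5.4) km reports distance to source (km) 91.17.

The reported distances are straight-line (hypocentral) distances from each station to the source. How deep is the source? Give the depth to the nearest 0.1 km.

Each station gives a sphere (x−x_i)² + (y−y_i)² + z² = d_i² (stations at z=0).
Subtracting the Station 1 sphere from Station 2 and Station 3: z² cancels, leaving linear equations in x and y:
-269.8 x − 210.4 y = -19181.70
126.4 x − 420.6 y = -8250.22
Solving: x ≈ 45.205, y ≈ 33.201 km (keep extra digits for the depth step; rounded: 45.2, 33.2).
Then from the Station 1 sphere: z² = 60.79² − (x − 70.4)² − (y − 83.0)² with x = 45.205, y = 33.201, so z ≈ 24.098 ≈ 24.1 km.
Check against Station 4 (with the unrounded solution): distance 91.16 ≈ 91.17 km. ✓

depth ≈ 24.1 km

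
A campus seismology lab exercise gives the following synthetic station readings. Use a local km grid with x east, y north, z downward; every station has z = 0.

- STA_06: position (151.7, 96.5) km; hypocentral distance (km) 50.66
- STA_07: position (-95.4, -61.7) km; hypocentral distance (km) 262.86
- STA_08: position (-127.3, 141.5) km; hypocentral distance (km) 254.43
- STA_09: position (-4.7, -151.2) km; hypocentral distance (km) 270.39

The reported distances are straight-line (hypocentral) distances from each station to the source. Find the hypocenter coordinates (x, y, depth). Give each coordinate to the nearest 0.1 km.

Each station gives a sphere (x−x_i)² + (y−y_i)² + z² = d_i² (stations at z=0).
Subtracting the STA_06 sphere from STA_07 and STA_08: z² cancels, leaving linear equations in x and y:
-494.2 x − 316.4 y = -85946.03
-558.0 x + 90.0 y = -58265.79
Solving: x ≈ 118.403, y ≈ 86.699 km (keep extra digits for the depth step; rounded: 118.4, 86.7).
Then from the STA_06 sphere: z² = 50.66² − (x − 151.7)² − (y − 96.5)² with x = 118.403, y = 86.699, so z ≈ 36.901 ≈ 36.9 km.

(118.4, 86.7, 36.9)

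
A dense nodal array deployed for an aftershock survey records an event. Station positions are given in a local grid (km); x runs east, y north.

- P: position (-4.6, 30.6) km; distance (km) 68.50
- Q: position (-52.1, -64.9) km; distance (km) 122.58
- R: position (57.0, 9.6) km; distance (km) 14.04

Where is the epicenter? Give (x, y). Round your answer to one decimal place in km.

Circle about each station: (x + 4.6)² + (y − 30.6)² = 68.50²; (x + 52.1)² + (y + 64.9)² = 122.58²; (x − 57.0)² + (y − 9.6)² = 14.04².
Subtracting the P equation from the Q and R equations removes the quadratic terms:
-95.0 x − 191.0 y = -4364.71
123.2 x − 42.0 y = 6878.77
Solving the 2×2 system: x ≈ 54.4, y ≈ -4.2 km.

54.4 km east, -4.2 km north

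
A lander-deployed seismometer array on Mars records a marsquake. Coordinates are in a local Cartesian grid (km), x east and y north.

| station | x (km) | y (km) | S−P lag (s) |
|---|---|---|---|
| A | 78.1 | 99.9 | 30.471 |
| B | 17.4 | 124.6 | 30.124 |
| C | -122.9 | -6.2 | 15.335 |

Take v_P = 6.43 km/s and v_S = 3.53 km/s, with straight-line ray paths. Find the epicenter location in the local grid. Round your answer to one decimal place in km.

(-49.8, -101.4)

Distance from S−P lag: d = Δt · v_P v_S / (v_P − v_S) = Δt · (6.43·3.53)/(6.43−3.53) ≈ 7.8269·Δt.
So d_A = 238.49, d_B = 235.78, d_C = 120.02 km.
Circle about each station: (x − 78.1)² + (y − 99.9)² = 238.49²; (x − 17.4)² + (y − 124.6)² = 235.78²; (x + 122.9)² + (y + 6.2)² = 120.02².
Subtracting the A equation from the B and C equations removes the quadratic terms:
-121.4 x + 49.4 y = 1033.57
-402.0 x − 212.2 y = 41535.91
Solving the 2×2 system: x ≈ -49.8, y ≈ -101.4 km.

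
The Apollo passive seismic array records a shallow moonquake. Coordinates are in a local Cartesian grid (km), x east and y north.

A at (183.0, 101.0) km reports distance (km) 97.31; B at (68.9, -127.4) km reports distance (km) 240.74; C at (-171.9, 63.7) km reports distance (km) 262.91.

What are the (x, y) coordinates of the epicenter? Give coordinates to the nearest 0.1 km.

Circle about each station: (x − 183.0)² + (y − 101.0)² = 97.31²; (x − 68.9)² + (y + 127.4)² = 240.74²; (x + 171.9)² + (y − 63.7)² = 262.91².
Subtracting pairs of circle equations eliminates x²+y² and gives linear equations (the radical axes):
-228.2 x − 456.8 y = -71198.54
-709.8 x − 74.6 y = -69735.13
Solving the 2×2 system: x ≈ 86.4, y ≈ 112.7 km.
Check against A (with the unrounded x, y): √((x − 183.0)²+(y − 101.0)²) = 97.30 ≈ 97.31 km. ✓

x ≈ 86.4 km, y ≈ 112.7 km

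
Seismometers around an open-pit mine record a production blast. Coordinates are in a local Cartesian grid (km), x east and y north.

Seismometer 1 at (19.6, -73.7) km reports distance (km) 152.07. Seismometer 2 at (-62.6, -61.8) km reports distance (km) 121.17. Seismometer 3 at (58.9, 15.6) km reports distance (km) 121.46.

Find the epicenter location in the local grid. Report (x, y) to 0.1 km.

Circle about each station: (x − 19.6)² + (y + 73.7)² = 152.07²; (x + 62.6)² + (y + 61.8)² = 121.17²; (x − 58.9)² + (y − 15.6)² = 121.46².
Subtracting pairs of circle equations eliminates x²+y² and gives linear equations (the radical axes):
-164.4 x + 23.8 y = 10365.27
78.6 x + 178.6 y = 6269.47
Solving the 2×2 system: x ≈ -54.5, y ≈ 59.1 km.

(-54.5, 59.1)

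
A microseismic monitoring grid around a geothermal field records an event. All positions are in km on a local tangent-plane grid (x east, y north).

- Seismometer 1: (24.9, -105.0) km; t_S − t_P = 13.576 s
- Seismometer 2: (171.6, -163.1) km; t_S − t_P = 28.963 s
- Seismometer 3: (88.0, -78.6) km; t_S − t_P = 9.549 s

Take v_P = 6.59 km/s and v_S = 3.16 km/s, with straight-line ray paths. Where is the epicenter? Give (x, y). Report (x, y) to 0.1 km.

Distance from S−P lag: d = Δt · v_P v_S / (v_P − v_S) = Δt · (6.59·3.16)/(6.59−3.16) ≈ 6.0713·Δt.
So d_Seismometer 1 = 82.42, d_Seismometer 2 = 175.84, d_Seismometer 3 = 57.97 km.
Circle about each station: (x − 24.9)² + (y + 105.0)² = 82.42²; (x − 171.6)² + (y + 163.1)² = 175.84²; (x − 88.0)² + (y + 78.6)² = 57.97².
Subtracting the Seismometer 1 equation from the Seismometer 2 and Seismometer 3 equations removes the quadratic terms:
293.4 x − 116.2 y = 20276.51
126.2 x + 52.8 y = 5709.49
Solving the 2×2 system: x ≈ 57.5, y ≈ -29.3 km.

(57.5, -29.3)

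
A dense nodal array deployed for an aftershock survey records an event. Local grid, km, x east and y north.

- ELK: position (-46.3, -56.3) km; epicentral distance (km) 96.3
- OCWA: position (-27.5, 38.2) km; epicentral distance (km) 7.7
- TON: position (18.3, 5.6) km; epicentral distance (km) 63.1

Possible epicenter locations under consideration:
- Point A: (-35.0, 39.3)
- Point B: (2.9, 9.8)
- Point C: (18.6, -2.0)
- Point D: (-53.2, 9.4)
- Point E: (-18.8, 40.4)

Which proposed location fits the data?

Point A

For each candidate, compare |candidate − station| to the reported distance:
Point A: residuals ELK 0.0, OCWA 0.1, TON 0.0 → max 0.1 km
Point B: residuals ELK 13.9, OCWA 33.9, TON 47.1 → max 47.1 km
Point C: residuals ELK 11.7, OCWA 53.5, TON 55.5 → max 55.5 km
Point D: residuals ELK 30.2, OCWA 30.9, TON 8.5 → max 30.9 km
Point E: residuals ELK 4.2, OCWA 1.3, TON 12.2 → max 12.2 km
Only Point A has all residuals ≈ 0.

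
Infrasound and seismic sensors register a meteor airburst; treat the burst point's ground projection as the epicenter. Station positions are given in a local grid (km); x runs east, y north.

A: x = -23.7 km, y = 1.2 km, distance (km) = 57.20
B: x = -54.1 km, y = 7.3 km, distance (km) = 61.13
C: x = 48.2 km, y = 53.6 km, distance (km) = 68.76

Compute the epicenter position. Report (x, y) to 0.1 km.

(-20.4, 58.3)

Circle about each station: (x + 23.7)² + (y − 1.2)² = 57.20²; (x + 54.1)² + (y − 7.3)² = 61.13²; (x − 48.2)² + (y − 53.6)² = 68.76².
Subtracting pairs of circle equations eliminates x²+y² and gives linear equations (the radical axes):
-60.8 x + 12.2 y = 1951.93
143.8 x + 104.8 y = 3176.97
Solving the 2×2 system: x ≈ -20.4, y ≈ 58.3 km.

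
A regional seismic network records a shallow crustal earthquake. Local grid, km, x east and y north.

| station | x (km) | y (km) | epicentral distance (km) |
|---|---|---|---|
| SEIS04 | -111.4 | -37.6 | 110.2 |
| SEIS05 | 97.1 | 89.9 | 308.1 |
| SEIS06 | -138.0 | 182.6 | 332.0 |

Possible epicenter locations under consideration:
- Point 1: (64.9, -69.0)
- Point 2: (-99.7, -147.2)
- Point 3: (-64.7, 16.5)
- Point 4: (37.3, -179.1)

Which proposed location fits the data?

Point 2

For each candidate, compare |candidate − station| to the reported distance:
Point 1: residuals SEIS04 68.9, SEIS05 146.0, SEIS06 8.8 → max 146.0 km
Point 2: residuals SEIS04 0.0, SEIS05 0.0, SEIS06 0.0 → max 0.0 km
Point 3: residuals SEIS04 38.7, SEIS05 130.4, SEIS06 150.4 → max 150.4 km
Point 4: residuals SEIS04 95.1, SEIS05 32.5, SEIS06 69.9 → max 95.1 km
Only Point 2 has all residuals ≈ 0.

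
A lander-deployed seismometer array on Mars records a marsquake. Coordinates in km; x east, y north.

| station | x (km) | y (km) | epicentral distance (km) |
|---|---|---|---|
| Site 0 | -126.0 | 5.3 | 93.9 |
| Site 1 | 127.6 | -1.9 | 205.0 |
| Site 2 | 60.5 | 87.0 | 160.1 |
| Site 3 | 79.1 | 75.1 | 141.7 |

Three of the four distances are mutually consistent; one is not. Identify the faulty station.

Solve using three stations at a time. Using Site 0, Site 1, Site 3 (subtract circle equations pairwise → linear system) gives (x, y) ≈ (-62.6, 74.6).
Distances from that point to each station vs reported:
  Site 0: calculated 93.9 vs reported 93.9 → residual 0.0 km
  Site 1: calculated 205.0 vs reported 205.0 → residual 0.0 km
  Site 2: calculated 123.7 vs reported 160.1 → residual 36.4 km
  Site 3: calculated 141.7 vs reported 141.7 → residual 0.0 km
Site 0, Site 1, Site 3 are mutually consistent (residuals ≈ 0); Site 2 is off by 36.4 km.

Site 2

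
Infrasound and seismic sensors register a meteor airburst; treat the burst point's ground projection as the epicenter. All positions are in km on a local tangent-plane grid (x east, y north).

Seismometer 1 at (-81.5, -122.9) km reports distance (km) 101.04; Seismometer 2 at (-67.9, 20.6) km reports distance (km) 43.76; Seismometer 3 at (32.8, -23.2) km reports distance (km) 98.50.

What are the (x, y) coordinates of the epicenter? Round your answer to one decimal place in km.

Circle about each station: (x + 81.5)² + (y + 122.9)² = 101.04²; (x + 67.9)² + (y − 20.6)² = 43.76²; (x − 32.8)² + (y + 23.2)² = 98.50².
Subtracting the Seismometer 1 equation from the Seismometer 2 and Seismometer 3 equations removes the quadratic terms:
27.2 x + 287.0 y = -8417.75
228.6 x + 199.4 y = -19625.75
Solving the 2×2 system: x ≈ -65.7, y ≈ -23.1 km.
Check against Seismometer 1 (with the unrounded x, y): √((x + 81.5)²+(y + 122.9)²) = 101.04 ≈ 101.04 km. ✓

(-65.7, -23.1)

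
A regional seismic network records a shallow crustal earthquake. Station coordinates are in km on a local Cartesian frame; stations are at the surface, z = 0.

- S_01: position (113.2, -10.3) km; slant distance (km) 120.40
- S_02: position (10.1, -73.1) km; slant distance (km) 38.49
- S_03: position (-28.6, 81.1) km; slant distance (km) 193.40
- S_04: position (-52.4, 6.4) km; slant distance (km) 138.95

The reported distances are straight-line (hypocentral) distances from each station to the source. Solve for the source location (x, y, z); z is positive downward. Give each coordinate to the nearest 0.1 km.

x ≈ 34.9 km, y ≈ -101.4 km, depth ≈ 8.1 km

Each station gives a sphere (x−x_i)² + (y−y_i)² + z² = d_i² (stations at z=0).
Subtracting the S_01 sphere from S_02 and S_03: z² cancels, leaving linear equations in x and y:
-206.2 x − 125.6 y = 5539.97
-283.6 x + 182.8 y = -28432.56
Solving: x ≈ 34.897, y ≈ -101.399 km (keep extra digits for the depth step; rounded: 34.9, -101.4).
Then from the S_01 sphere: z² = 120.40² − (x − 113.2)² − (y + 10.3)² with x = 34.897, y = -101.399, so z ≈ 8.110 ≈ 8.1 km.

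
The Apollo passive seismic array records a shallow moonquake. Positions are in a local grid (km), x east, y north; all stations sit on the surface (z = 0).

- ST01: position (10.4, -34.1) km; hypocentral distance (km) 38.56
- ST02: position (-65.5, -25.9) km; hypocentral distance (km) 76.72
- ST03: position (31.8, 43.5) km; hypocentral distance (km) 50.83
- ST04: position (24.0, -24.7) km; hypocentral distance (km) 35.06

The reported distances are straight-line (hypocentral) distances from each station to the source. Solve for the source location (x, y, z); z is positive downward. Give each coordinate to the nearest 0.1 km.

Each station gives a sphere (x−x_i)² + (y−y_i)² + z² = d_i² (stations at z=0).
Subtracting the ST01 sphere from ST02 and ST03: z² cancels, leaving linear equations in x and y:
-151.8 x + 16.4 y = -708.99
42.8 x + 155.2 y = 535.70
Solving: x ≈ 4.898, y ≈ 2.101 km (keep extra digits for the depth step; rounded: 4.9, 2.1).
Then from the ST01 sphere: z² = 38.56² − (x − 10.4)² − (y + 34.1)² with x = 4.898, y = 2.101, so z ≈ 12.087 ≈ 12.1 km.
Check against ST04 (with the unrounded solution): distance 35.06 ≈ 35.06 km. ✓

x ≈ 4.9 km, y ≈ 2.1 km, depth ≈ 12.1 km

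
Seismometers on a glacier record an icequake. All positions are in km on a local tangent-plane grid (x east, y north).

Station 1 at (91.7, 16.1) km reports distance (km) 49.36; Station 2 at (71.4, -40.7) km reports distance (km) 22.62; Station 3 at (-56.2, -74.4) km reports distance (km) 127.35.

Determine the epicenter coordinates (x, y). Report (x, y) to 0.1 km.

Circle about each station: (x − 91.7)² + (y − 16.1)² = 49.36²; (x − 71.4)² + (y + 40.7)² = 22.62²; (x + 56.2)² + (y + 74.4)² = 127.35².
Subtracting the Station 1 equation from the Station 2 and Station 3 equations removes the quadratic terms:
-40.6 x − 113.6 y = 11.10
-295.8 x − 181.0 y = -13755.91
Solving the 2×2 system: x ≈ 59.6, y ≈ -21.4 km.

59.6 km east, -21.4 km north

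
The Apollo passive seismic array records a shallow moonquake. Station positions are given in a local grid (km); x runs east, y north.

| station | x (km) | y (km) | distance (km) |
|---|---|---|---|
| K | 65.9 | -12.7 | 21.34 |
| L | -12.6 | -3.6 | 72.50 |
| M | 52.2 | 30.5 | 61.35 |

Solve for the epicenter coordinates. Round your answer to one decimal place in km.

Circle about each station: (x − 65.9)² + (y + 12.7)² = 21.34²; (x + 12.6)² + (y + 3.6)² = 72.50²; (x − 52.2)² + (y − 30.5)² = 61.35².
Subtracting pairs of circle equations eliminates x²+y² and gives linear equations (the radical axes):
-157.0 x + 18.2 y = -9133.23
-27.4 x + 86.4 y = -4157.44
Solving the 2×2 system: x ≈ 54.6, y ≈ -30.8 km.
Check against K (with the unrounded x, y): √((x − 65.9)²+(y + 12.7)²) = 21.34 ≈ 21.34 km. ✓

(54.6, -30.8)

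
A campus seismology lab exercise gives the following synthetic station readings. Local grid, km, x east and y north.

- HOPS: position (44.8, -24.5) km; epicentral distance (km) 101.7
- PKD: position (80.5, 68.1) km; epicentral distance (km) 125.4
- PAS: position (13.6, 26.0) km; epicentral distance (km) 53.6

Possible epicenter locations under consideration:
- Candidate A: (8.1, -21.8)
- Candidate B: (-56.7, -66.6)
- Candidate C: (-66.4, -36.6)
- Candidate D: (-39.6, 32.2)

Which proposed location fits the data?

Candidate D

For each candidate, compare |candidate − station| to the reported distance:
Candidate A: residuals HOPS 64.9, PKD 10.0, PAS 5.5 → max 64.9 km
Candidate B: residuals HOPS 8.2, PKD 66.9, PAS 62.7 → max 66.9 km
Candidate C: residuals HOPS 10.2, PKD 55.0, PAS 48.0 → max 55.0 km
Candidate D: residuals HOPS 0.0, PKD 0.0, PAS 0.0 → max 0.0 km
Only Candidate D has all residuals ≈ 0.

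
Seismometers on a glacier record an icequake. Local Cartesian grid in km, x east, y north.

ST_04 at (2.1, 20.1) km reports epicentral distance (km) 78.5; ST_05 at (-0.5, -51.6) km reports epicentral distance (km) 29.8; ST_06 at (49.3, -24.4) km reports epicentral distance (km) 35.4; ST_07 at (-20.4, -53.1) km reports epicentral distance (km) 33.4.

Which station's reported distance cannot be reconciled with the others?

ST_07

Solve using three stations at a time. Using ST_04, ST_05, ST_06 (subtract circle equations pairwise → linear system) gives (x, y) ≈ (29.2, -53.6).
Distances from that point to each station vs reported:
  ST_04: calculated 78.5 vs reported 78.5 → residual 0.0 km
  ST_05: calculated 29.8 vs reported 29.8 → residual 0.0 km
  ST_06: calculated 35.4 vs reported 35.4 → residual 0.0 km
  ST_07: calculated 49.6 vs reported 33.4 → residual 16.2 km
ST_04, ST_05, ST_06 are mutually consistent (residuals ≈ 0); ST_07 is off by 16.2 km.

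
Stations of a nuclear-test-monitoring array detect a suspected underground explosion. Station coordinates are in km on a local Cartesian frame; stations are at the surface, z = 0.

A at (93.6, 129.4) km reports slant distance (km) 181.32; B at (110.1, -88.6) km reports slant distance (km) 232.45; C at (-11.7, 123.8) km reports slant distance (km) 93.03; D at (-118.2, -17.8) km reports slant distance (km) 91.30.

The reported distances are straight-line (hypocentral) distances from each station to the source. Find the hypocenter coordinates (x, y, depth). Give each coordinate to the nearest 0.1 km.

Each station gives a sphere (x−x_i)² + (y−y_i)² + z² = d_i² (stations at z=0).
Subtracting the A sphere from B and C: z² cancels, leaving linear equations in x and y:
33.0 x − 436.0 y = -26689.41
-210.6 x − 11.2 y = 14180.37
Solving: x ≈ -70.306, y ≈ 55.893 km (keep extra digits for the depth step; rounded: -70.3, 55.9).
Then from the A sphere: z² = 181.32² − (x − 93.6)² − (y − 129.4)² with x = -70.306, y = 55.893, so z ≈ 24.668 ≈ 24.7 km.
Check against D (with the unrounded solution): distance 91.29 ≈ 91.30 km. ✓

(-70.3, 55.9, 24.7)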